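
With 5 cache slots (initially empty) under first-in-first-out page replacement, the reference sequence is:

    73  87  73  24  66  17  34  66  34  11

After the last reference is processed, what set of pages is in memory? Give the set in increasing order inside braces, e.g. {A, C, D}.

{11, 17, 24, 34, 66}

73 → fault, frames [73]
87 → fault, frames [73, 87]
73 → hit
24 → fault, frames [73, 87, 24]
66 → fault, frames [73, 87, 24, 66]
17 → fault, frames [73, 87, 24, 66, 17]
34 → fault, evict 73, frames [87, 24, 66, 17, 34]
66 → hit
34 → hit
11 → fault, evict 87, frames [24, 66, 17, 34, 11]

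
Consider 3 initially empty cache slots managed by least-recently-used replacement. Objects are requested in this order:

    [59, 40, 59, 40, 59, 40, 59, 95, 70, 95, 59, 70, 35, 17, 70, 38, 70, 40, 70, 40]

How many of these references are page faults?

8

59 -> fault, frames (59)
40 -> fault, frames (59 40)
59 -> hit
40 -> hit
59 -> hit
40 -> hit
59 -> hit
95 -> fault, frames (40 59 95)
70 -> fault, evict 40, frames (59 95 70)
95 -> hit
59 -> hit
70 -> hit
35 -> fault, evict 95, frames (59 70 35)
17 -> fault, evict 59, frames (70 35 17)
70 -> hit
38 -> fault, evict 35, frames (17 70 38)
70 -> hit
40 -> fault, evict 17, frames (38 70 40)
70 -> hit
40 -> hit
Page faults: 8.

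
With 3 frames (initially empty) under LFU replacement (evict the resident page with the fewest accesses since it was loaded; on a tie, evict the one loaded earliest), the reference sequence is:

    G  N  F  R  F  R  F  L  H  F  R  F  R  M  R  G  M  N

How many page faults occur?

G -> miss, frames (G)
N -> miss, frames (G N)
F -> miss, frames (G N F)
R -> miss, evict G, frames (N F R)
F -> hit
R -> hit
F -> hit
L -> miss, evict N, frames (F R L)
H -> miss, evict L, frames (F R H)
F -> hit
R -> hit
F -> hit
R -> hit
M -> miss, evict H, frames (F R M)
R -> hit
G -> miss, evict M, frames (F R G)
M -> miss, evict G, frames (F R M)
N -> miss, evict M, frames (F R N)
Page faults: 10.

10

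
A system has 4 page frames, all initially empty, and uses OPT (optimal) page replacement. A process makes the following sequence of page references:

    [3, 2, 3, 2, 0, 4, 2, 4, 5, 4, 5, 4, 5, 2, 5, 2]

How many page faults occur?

3 → fault, frames {3}
2 → fault, frames {3,2}
3 → hit
2 → hit
0 → fault, frames {3,2,0}
4 → fault, frames {3,2,0,4}
2 → hit
4 → hit
5 → fault, evict 0, frames {3,2,4,5}
4 → hit
5 → hit
4 → hit
5 → hit
2 → hit
5 → hit
2 → hit
Page faults: 5.

5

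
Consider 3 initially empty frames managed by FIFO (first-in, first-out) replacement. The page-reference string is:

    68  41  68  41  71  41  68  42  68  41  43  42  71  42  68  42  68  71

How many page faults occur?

68 → fault, frames (68)
41 → fault, frames (68 41)
68 → hit
41 → hit
71 → fault, frames (68 41 71)
41 → hit
68 → hit
42 → fault, evict 68, frames (41 71 42)
68 → fault, evict 41, frames (71 42 68)
41 → fault, evict 71, frames (42 68 41)
43 → fault, evict 42, frames (68 41 43)
42 → fault, evict 68, frames (41 43 42)
71 → fault, evict 41, frames (43 42 71)
42 → hit
68 → fault, evict 43, frames (42 71 68)
42 → hit
68 → hit
71 → hit
Page faults: 10.

10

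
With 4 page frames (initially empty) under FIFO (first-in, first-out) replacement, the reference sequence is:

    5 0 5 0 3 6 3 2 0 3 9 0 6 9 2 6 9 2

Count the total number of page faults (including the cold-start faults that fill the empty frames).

5: miss, frames [5]
0: miss, frames [5, 0]
5: hit
0: hit
3: miss, frames [5, 0, 3]
6: miss, frames [5, 0, 3, 6]
3: hit
2: miss, evict 5, frames [0, 3, 6, 2]
0: hit
3: hit
9: miss, evict 0, frames [3, 6, 2, 9]
0: miss, evict 3, frames [6, 2, 9, 0]
6: hit
9: hit
2: hit
6: hit
9: hit
2: hit
Page faults: 7.

7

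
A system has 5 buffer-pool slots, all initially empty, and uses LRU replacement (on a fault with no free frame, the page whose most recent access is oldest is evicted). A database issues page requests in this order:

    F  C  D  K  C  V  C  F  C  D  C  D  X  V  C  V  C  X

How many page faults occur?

6

F -> fault, frames {F}
C -> fault, frames {F,C}
D -> fault, frames {F,C,D}
K -> fault, frames {F,C,D,K}
C -> hit
V -> fault, frames {F,D,K,C,V}
C -> hit
F -> hit
C -> hit
D -> hit
C -> hit
D -> hit
X -> fault, evict K, frames {V,F,C,D,X}
V -> hit
C -> hit
V -> hit
C -> hit
X -> hit
Page faults: 6.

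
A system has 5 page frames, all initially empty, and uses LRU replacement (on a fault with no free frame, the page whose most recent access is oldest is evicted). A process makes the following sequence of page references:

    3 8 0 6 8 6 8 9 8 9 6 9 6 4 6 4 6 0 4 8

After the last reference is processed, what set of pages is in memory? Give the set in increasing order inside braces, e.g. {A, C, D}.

3: miss, frames (3)
8: miss, frames (3 8)
0: miss, frames (3 8 0)
6: miss, frames (3 8 0 6)
8: hit
6: hit
8: hit
9: miss, frames (3 0 6 8 9)
8: hit
9: hit
6: hit
9: hit
6: hit
4: miss, evict 3, frames (0 8 9 6 4)
6: hit
4: hit
6: hit
0: hit
4: hit
8: hit

{0, 4, 6, 8, 9}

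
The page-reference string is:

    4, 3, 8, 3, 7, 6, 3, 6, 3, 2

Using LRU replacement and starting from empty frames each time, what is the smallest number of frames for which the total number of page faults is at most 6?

3

f=1: 10 faults
f=2: 7 faults
f=3: 6 faults
f=4: 6 faults
f=5: 6 faults
f=6: 6 faults
Smallest f with faults ≤ 6 is 3.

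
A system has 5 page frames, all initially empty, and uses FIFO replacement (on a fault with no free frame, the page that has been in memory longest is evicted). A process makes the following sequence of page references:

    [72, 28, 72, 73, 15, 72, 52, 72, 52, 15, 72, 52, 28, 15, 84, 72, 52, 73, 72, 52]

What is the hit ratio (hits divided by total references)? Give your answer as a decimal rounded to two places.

0.65

72: miss, frames (72)
28: miss, frames (72 28)
72: hit
73: miss, frames (72 28 73)
15: miss, frames (72 28 73 15)
72: hit
52: miss, frames (72 28 73 15 52)
72: hit
52: hit
15: hit
72: hit
52: hit
28: hit
15: hit
84: miss, evict 72, frames (28 73 15 52 84)
72: miss, evict 28, frames (73 15 52 84 72)
52: hit
73: hit
72: hit
52: hit
Hits: 13 of 20 references → 13/20 = 0.6500.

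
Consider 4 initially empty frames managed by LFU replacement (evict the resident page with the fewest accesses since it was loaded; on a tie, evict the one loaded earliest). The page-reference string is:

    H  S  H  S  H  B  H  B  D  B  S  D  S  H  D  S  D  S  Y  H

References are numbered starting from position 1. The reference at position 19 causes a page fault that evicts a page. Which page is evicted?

B

pos 1: H → miss, frames (H)
pos 2: S → miss, frames (H S)
pos 3: H → hit
pos 4: S → hit
pos 5: H → hit
pos 6: B → miss, frames (H S B)
pos 7: H → hit
pos 8: B → hit
pos 9: D → miss, frames (H S B D)
pos 10: B → hit
pos 11: S → hit
pos 12: D → hit
pos 13: S → hit
pos 14: H → hit
pos 15: D → hit
pos 16: S → hit
pos 17: D → hit
pos 18: S → hit
pos 19: Y → miss, evict B, frames (H S D Y)
At position 19, page B is evicted.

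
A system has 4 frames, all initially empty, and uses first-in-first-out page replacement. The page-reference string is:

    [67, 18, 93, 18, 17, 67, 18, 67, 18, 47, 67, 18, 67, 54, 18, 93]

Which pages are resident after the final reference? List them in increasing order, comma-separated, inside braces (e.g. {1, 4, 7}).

67 -> miss, frames [67]
18 -> miss, frames [67, 18]
93 -> miss, frames [67, 18, 93]
18 -> hit
17 -> miss, frames [67, 18, 93, 17]
67 -> hit
18 -> hit
67 -> hit
18 -> hit
47 -> miss, evict 67, frames [18, 93, 17, 47]
67 -> miss, evict 18, frames [93, 17, 47, 67]
18 -> miss, evict 93, frames [17, 47, 67, 18]
67 -> hit
54 -> miss, evict 17, frames [47, 67, 18, 54]
18 -> hit
93 -> miss, evict 47, frames [67, 18, 54, 93]

{18, 54, 67, 93}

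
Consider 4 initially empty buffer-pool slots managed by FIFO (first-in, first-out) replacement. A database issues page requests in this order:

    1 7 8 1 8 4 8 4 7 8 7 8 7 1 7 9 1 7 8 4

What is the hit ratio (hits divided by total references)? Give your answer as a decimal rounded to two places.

0.55

1: fault, frames (1)
7: fault, frames (1 7)
8: fault, frames (1 7 8)
1: hit
8: hit
4: fault, frames (1 7 8 4)
8: hit
4: hit
7: hit
8: hit
7: hit
8: hit
7: hit
1: hit
7: hit
9: fault, evict 1, frames (7 8 4 9)
1: fault, evict 7, frames (8 4 9 1)
7: fault, evict 8, frames (4 9 1 7)
8: fault, evict 4, frames (9 1 7 8)
4: fault, evict 9, frames (1 7 8 4)
Hits: 11 of 20 references → 11/20 = 0.5500.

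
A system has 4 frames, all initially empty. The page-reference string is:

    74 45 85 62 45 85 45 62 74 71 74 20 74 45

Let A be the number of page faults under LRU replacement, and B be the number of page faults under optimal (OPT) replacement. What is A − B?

Under LRU: F F F F . . . . . F . F . F → 7 faults.
Under OPT: F F F F . . . . . F . F . . → 6 faults.
A − B = 7 − 6 = 1.

1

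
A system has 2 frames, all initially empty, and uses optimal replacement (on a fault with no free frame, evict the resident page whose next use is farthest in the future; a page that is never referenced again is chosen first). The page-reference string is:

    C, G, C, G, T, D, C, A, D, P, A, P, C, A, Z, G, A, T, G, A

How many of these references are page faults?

C: fault, frames [C]
G: fault, frames [C, G]
C: hit
G: hit
T: fault, evict G, frames [C, T]
D: fault, evict T, frames [C, D]
C: hit
A: fault, evict C, frames [D, A]
D: hit
P: fault, evict D, frames [A, P]
A: hit
P: hit
C: fault, evict P, frames [A, C]
A: hit
Z: fault, evict C, frames [A, Z]
G: fault, evict Z, frames [A, G]
A: hit
T: fault, evict A, frames [G, T]
G: hit
A: fault, evict T, frames [G, A]
Page faults: 11.

11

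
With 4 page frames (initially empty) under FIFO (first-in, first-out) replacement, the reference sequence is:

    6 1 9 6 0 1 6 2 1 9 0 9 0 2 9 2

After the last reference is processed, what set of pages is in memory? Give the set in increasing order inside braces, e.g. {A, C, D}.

6 → fault, frames {6}
1 → fault, frames {6,1}
9 → fault, frames {6,1,9}
6 → hit
0 → fault, frames {6,1,9,0}
1 → hit
6 → hit
2 → fault, evict 6, frames {1,9,0,2}
1 → hit
9 → hit
0 → hit
9 → hit
0 → hit
2 → hit
9 → hit
2 → hit

{0, 1, 2, 9}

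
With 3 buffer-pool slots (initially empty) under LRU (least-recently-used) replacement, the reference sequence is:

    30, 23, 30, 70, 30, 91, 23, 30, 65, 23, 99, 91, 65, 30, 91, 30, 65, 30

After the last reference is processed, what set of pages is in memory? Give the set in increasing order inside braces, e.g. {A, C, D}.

{30, 65, 91}

30: fault, frames [30]
23: fault, frames [30, 23]
30: hit
70: fault, frames [23, 30, 70]
30: hit
91: fault, evict 23, frames [70, 30, 91]
23: fault, evict 70, frames [30, 91, 23]
30: hit
65: fault, evict 91, frames [23, 30, 65]
23: hit
99: fault, evict 30, frames [65, 23, 99]
91: fault, evict 65, frames [23, 99, 91]
65: fault, evict 23, frames [99, 91, 65]
30: fault, evict 99, frames [91, 65, 30]
91: hit
30: hit
65: hit
30: hit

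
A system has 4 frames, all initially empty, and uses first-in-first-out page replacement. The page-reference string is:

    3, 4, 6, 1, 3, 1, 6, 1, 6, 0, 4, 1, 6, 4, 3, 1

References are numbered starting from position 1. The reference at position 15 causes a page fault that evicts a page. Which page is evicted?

pos 1: 3: miss, frames {3}
pos 2: 4: miss, frames {3,4}
pos 3: 6: miss, frames {3,4,6}
pos 4: 1: miss, frames {3,4,6,1}
pos 5: 3: hit
pos 6: 1: hit
pos 7: 6: hit
pos 8: 1: hit
pos 9: 6: hit
pos 10: 0: miss, evict 3, frames {4,6,1,0}
pos 11: 4: hit
pos 12: 1: hit
pos 13: 6: hit
pos 14: 4: hit
pos 15: 3: miss, evict 4, frames {6,1,0,3}
At position 15, page 4 is evicted.

4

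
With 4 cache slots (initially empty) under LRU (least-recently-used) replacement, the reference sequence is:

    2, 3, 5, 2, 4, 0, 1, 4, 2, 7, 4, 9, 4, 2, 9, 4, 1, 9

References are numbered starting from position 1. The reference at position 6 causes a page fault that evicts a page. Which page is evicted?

pos 1: 2: fault, frames (2)
pos 2: 3: fault, frames (2 3)
pos 3: 5: fault, frames (2 3 5)
pos 4: 2: hit
pos 5: 4: fault, frames (3 5 2 4)
pos 6: 0: fault, evict 3, frames (5 2 4 0)
At position 6, page 3 is evicted.

3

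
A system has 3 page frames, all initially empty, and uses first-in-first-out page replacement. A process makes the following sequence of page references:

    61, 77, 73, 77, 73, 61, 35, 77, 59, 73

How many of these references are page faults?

5

61 -> miss, frames {61}
77 -> miss, frames {61,77}
73 -> miss, frames {61,77,73}
77 -> hit
73 -> hit
61 -> hit
35 -> miss, evict 61, frames {77,73,35}
77 -> hit
59 -> miss, evict 77, frames {73,35,59}
73 -> hit
Page faults: 5.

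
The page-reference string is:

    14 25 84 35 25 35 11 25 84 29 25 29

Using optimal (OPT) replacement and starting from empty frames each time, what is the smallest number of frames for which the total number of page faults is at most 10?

f=1: 12 faults
f=2: 7 faults
f=3: 6 faults
f=4: 6 faults
f=5: 6 faults
f=6: 6 faults
Smallest f with faults ≤ 10 is 2.

2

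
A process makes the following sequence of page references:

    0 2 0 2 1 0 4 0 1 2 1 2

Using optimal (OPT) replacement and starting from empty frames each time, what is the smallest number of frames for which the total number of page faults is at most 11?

f=1: 12 faults
f=2: 6 faults
f=3: 5 faults
f=4: 4 faults
Smallest f with faults ≤ 11 is 2.

2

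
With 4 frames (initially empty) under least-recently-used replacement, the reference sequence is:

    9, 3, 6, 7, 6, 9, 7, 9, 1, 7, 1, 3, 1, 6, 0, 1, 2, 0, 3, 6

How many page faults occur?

9 → miss, frames {9}
3 → miss, frames {9,3}
6 → miss, frames {9,3,6}
7 → miss, frames {9,3,6,7}
6 → hit
9 → hit
7 → hit
9 → hit
1 → miss, evict 3, frames {6,7,9,1}
7 → hit
1 → hit
3 → miss, evict 6, frames {9,7,1,3}
1 → hit
6 → miss, evict 9, frames {7,3,1,6}
0 → miss, evict 7, frames {3,1,6,0}
1 → hit
2 → miss, evict 3, frames {6,0,1,2}
0 → hit
3 → miss, evict 6, frames {1,2,0,3}
6 → miss, evict 1, frames {2,0,3,6}
Page faults: 11.

11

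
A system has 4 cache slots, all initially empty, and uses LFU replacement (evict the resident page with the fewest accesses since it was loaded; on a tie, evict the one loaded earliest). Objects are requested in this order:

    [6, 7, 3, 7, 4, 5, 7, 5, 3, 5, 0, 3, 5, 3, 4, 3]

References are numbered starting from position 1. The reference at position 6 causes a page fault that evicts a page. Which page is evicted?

pos 1: 6 → miss, frames [6]
pos 2: 7 → miss, frames [6, 7]
pos 3: 3 → miss, frames [6, 7, 3]
pos 4: 7 → hit
pos 5: 4 → miss, frames [6, 7, 3, 4]
pos 6: 5 → miss, evict 6, frames [7, 3, 4, 5]
At position 6, page 6 is evicted.

6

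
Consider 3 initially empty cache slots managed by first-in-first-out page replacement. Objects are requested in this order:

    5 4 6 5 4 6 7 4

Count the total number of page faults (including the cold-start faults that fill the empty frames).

4

5 → fault, frames [5]
4 → fault, frames [5, 4]
6 → fault, frames [5, 4, 6]
5 → hit
4 → hit
6 → hit
7 → fault, evict 5, frames [4, 6, 7]
4 → hit
Page faults: 4.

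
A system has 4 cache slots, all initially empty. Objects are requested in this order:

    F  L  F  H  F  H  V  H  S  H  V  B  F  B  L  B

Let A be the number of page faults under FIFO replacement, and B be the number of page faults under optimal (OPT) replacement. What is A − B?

1

Under FIFO: F F . F . . F . F . . F F . F . → 8 faults.
Under OPT: F F . F . . F . F . . F . . F . → 7 faults.
A − B = 8 − 7 = 1.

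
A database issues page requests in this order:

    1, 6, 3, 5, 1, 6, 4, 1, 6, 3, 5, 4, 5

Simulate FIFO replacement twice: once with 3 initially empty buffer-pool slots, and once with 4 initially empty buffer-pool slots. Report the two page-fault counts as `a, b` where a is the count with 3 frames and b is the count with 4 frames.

3 frames: F F F F F F F . . F F . . → 9 faults.
4 frames: F F F F . . F F F F F F . → 10 faults.
10 > 9: adding a frame increased faults — Belady's anomaly.

9, 10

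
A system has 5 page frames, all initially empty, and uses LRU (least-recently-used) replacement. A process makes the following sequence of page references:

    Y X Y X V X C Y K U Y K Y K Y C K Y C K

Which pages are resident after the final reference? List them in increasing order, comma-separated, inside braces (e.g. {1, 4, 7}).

{C, K, U, X, Y}

Y -> fault, frames {Y}
X -> fault, frames {Y,X}
Y -> hit
X -> hit
V -> fault, frames {Y,X,V}
X -> hit
C -> fault, frames {Y,V,X,C}
Y -> hit
K -> fault, frames {V,X,C,Y,K}
U -> fault, evict V, frames {X,C,Y,K,U}
Y -> hit
K -> hit
Y -> hit
K -> hit
Y -> hit
C -> hit
K -> hit
Y -> hit
C -> hit
K -> hit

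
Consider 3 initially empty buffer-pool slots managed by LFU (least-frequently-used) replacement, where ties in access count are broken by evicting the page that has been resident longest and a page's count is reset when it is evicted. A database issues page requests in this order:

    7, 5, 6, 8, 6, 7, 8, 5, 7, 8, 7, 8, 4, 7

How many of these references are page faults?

8

7: fault, frames [7]
5: fault, frames [7, 5]
6: fault, frames [7, 5, 6]
8: fault, evict 7, frames [5, 6, 8]
6: hit
7: fault, evict 5, frames [6, 8, 7]
8: hit
5: fault, evict 7, frames [6, 8, 5]
7: fault, evict 5, frames [6, 8, 7]
8: hit
7: hit
8: hit
4: fault, evict 6, frames [8, 7, 4]
7: hit
Page faults: 8.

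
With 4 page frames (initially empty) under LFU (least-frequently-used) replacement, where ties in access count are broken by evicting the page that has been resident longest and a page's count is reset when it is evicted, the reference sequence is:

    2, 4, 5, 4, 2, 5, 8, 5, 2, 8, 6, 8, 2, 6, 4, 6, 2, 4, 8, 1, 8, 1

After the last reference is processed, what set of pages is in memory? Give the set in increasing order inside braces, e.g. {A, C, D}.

2 → fault, frames [2]
4 → fault, frames [2, 4]
5 → fault, frames [2, 4, 5]
4 → hit
2 → hit
5 → hit
8 → fault, frames [2, 4, 5, 8]
5 → hit
2 → hit
8 → hit
6 → fault, evict 4, frames [2, 5, 8, 6]
8 → hit
2 → hit
6 → hit
4 → fault, evict 6, frames [2, 5, 8, 4]
6 → fault, evict 4, frames [2, 5, 8, 6]
2 → hit
4 → fault, evict 6, frames [2, 5, 8, 4]
8 → hit
1 → fault, evict 4, frames [2, 5, 8, 1]
8 → hit
1 → hit

{1, 2, 5, 8}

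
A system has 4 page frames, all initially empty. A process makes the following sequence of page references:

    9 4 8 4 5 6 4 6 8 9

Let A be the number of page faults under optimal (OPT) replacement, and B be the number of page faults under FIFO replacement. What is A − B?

-1

Under OPT: F F F . F F . . . . → 5 faults.
Under FIFO: F F F . F F . . . F → 6 faults.
A − B = 5 − 6 = -1.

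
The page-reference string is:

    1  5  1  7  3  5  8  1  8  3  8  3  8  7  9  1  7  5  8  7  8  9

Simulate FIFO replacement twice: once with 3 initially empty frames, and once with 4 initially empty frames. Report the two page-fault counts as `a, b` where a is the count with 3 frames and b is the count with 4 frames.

12, 10

3 frames: F F . F F . F F . . . . . F F . . F F F . F → 12 faults.
4 frames: F F . F F . F F . . . . . . F . F F F . . . → 10 faults.
10 < 12: adding a frame reduced faults, as is typical.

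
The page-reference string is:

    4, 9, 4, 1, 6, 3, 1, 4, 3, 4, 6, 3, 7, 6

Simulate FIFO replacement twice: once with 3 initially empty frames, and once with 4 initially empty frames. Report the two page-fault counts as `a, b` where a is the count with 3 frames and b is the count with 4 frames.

3 frames: F F . F F F . F . . . . F F → 8 faults.
4 frames: F F . F F F . F . . . . F . → 7 faults.
7 < 8: adding a frame reduced faults, as is typical.

8, 7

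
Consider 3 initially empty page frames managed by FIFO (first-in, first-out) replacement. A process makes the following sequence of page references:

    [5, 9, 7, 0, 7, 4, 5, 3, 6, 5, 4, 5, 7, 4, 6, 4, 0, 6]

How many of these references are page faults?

5 → fault, frames [5]
9 → fault, frames [5, 9]
7 → fault, frames [5, 9, 7]
0 → fault, evict 5, frames [9, 7, 0]
7 → hit
4 → fault, evict 9, frames [7, 0, 4]
5 → fault, evict 7, frames [0, 4, 5]
3 → fault, evict 0, frames [4, 5, 3]
6 → fault, evict 4, frames [5, 3, 6]
5 → hit
4 → fault, evict 5, frames [3, 6, 4]
5 → fault, evict 3, frames [6, 4, 5]
7 → fault, evict 6, frames [4, 5, 7]
4 → hit
6 → fault, evict 4, frames [5, 7, 6]
4 → fault, evict 5, frames [7, 6, 4]
0 → fault, evict 7, frames [6, 4, 0]
6 → hit
Page faults: 14.

14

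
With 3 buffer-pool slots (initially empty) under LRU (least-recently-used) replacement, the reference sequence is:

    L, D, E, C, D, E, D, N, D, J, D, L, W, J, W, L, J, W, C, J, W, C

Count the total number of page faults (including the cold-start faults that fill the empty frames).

10

L: miss, frames {L}
D: miss, frames {L,D}
E: miss, frames {L,D,E}
C: miss, evict L, frames {D,E,C}
D: hit
E: hit
D: hit
N: miss, evict C, frames {E,D,N}
D: hit
J: miss, evict E, frames {N,D,J}
D: hit
L: miss, evict N, frames {J,D,L}
W: miss, evict J, frames {D,L,W}
J: miss, evict D, frames {L,W,J}
W: hit
L: hit
J: hit
W: hit
C: miss, evict L, frames {J,W,C}
J: hit
W: hit
C: hit
Page faults: 10.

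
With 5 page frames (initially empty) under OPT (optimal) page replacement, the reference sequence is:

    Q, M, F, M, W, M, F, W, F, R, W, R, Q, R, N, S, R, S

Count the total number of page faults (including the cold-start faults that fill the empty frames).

7

Q: fault, frames [Q]
M: fault, frames [Q, M]
F: fault, frames [Q, M, F]
M: hit
W: fault, frames [Q, M, F, W]
M: hit
F: hit
W: hit
F: hit
R: fault, frames [Q, M, F, W, R]
W: hit
R: hit
Q: hit
R: hit
N: fault, evict W, frames [Q, M, F, R, N]
S: fault, evict N, frames [Q, M, F, R, S]
R: hit
S: hit
Page faults: 7.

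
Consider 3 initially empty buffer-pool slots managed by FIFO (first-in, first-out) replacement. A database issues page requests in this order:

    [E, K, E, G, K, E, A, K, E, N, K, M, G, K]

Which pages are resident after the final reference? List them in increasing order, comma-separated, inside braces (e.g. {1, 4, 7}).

{G, K, M}

E → miss, frames {E}
K → miss, frames {E,K}
E → hit
G → miss, frames {E,K,G}
K → hit
E → hit
A → miss, evict E, frames {K,G,A}
K → hit
E → miss, evict K, frames {G,A,E}
N → miss, evict G, frames {A,E,N}
K → miss, evict A, frames {E,N,K}
M → miss, evict E, frames {N,K,M}
G → miss, evict N, frames {K,M,G}
K → hit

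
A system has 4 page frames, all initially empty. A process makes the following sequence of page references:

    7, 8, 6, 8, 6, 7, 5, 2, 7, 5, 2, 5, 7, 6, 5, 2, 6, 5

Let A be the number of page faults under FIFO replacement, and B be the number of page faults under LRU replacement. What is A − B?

Under FIFO: F F F . . . F F F . . . . . . . . . → 6 faults.
Under LRU: F F F . . . F F . . . . . . . . . . → 5 faults.
A − B = 6 − 5 = 1.

1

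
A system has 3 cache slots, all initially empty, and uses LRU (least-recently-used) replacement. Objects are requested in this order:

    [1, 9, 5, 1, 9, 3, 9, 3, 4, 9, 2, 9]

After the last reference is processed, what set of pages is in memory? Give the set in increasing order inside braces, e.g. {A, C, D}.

{2, 4, 9}

1 → fault, frames [1]
9 → fault, frames [1, 9]
5 → fault, frames [1, 9, 5]
1 → hit
9 → hit
3 → fault, evict 5, frames [1, 9, 3]
9 → hit
3 → hit
4 → fault, evict 1, frames [9, 3, 4]
9 → hit
2 → fault, evict 3, frames [4, 9, 2]
9 → hit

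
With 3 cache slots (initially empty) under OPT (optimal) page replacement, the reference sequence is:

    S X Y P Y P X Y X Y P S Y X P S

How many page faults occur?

6

S -> fault, frames [S]
X -> fault, frames [S, X]
Y -> fault, frames [S, X, Y]
P -> fault, evict S, frames [X, Y, P]
Y -> hit
P -> hit
X -> hit
Y -> hit
X -> hit
Y -> hit
P -> hit
S -> fault, evict P, frames [X, Y, S]
Y -> hit
X -> hit
P -> fault, evict Y, frames [X, S, P]
S -> hit
Page faults: 6.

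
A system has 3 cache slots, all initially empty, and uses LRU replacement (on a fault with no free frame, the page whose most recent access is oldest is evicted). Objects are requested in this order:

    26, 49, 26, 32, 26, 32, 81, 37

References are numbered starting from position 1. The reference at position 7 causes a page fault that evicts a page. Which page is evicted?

pos 1: 26 -> fault, frames {26}
pos 2: 49 -> fault, frames {26,49}
pos 3: 26 -> hit
pos 4: 32 -> fault, frames {49,26,32}
pos 5: 26 -> hit
pos 6: 32 -> hit
pos 7: 81 -> fault, evict 49, frames {26,32,81}
At position 7, page 49 is evicted.

49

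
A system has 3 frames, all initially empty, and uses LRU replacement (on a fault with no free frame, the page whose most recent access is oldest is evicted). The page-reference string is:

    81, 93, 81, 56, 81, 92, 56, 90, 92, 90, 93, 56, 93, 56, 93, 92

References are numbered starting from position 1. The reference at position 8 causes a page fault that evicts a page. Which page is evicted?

pos 1: 81 -> fault, frames (81)
pos 2: 93 -> fault, frames (81 93)
pos 3: 81 -> hit
pos 4: 56 -> fault, frames (93 81 56)
pos 5: 81 -> hit
pos 6: 92 -> fault, evict 93, frames (56 81 92)
pos 7: 56 -> hit
pos 8: 90 -> fault, evict 81, frames (92 56 90)
At position 8, page 81 is evicted.

81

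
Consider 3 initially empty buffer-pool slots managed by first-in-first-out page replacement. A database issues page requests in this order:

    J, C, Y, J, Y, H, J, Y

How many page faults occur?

J -> fault, frames [J]
C -> fault, frames [J, C]
Y -> fault, frames [J, C, Y]
J -> hit
Y -> hit
H -> fault, evict J, frames [C, Y, H]
J -> fault, evict C, frames [Y, H, J]
Y -> hit
Page faults: 5.

5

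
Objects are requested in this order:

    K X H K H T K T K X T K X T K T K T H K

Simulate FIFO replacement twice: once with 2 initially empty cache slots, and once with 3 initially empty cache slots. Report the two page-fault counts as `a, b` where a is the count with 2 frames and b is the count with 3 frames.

10, 7

2 frames: F F F F . F . . . F . F . F . . . . F F → 10 faults.
3 frames: F F F . . F F . . F . . . . . . . . F . → 7 faults.
7 < 10: adding a frame reduced faults, as is typical.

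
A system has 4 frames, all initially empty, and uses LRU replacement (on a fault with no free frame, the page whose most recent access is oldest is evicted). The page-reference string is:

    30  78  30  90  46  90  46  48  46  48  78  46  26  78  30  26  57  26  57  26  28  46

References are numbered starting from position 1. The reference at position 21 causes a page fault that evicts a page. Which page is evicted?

pos 1: 30 -> miss, frames {30}
pos 2: 78 -> miss, frames {30,78}
pos 3: 30 -> hit
pos 4: 90 -> miss, frames {78,30,90}
pos 5: 46 -> miss, frames {78,30,90,46}
pos 6: 90 -> hit
pos 7: 46 -> hit
pos 8: 48 -> miss, evict 78, frames {30,90,46,48}
pos 9: 46 -> hit
pos 10: 48 -> hit
pos 11: 78 -> miss, evict 30, frames {90,46,48,78}
pos 12: 46 -> hit
pos 13: 26 -> miss, evict 90, frames {48,78,46,26}
pos 14: 78 -> hit
pos 15: 30 -> miss, evict 48, frames {46,26,78,30}
pos 16: 26 -> hit
pos 17: 57 -> miss, evict 46, frames {78,30,26,57}
pos 18: 26 -> hit
pos 19: 57 -> hit
pos 20: 26 -> hit
pos 21: 28 -> miss, evict 78, frames {30,57,26,28}
At position 21, page 78 is evicted.

78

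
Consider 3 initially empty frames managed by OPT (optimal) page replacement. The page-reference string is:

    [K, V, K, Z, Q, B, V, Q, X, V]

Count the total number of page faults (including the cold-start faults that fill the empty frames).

K → fault, frames {K}
V → fault, frames {K,V}
K → hit
Z → fault, frames {K,V,Z}
Q → fault, evict Z, frames {K,V,Q}
B → fault, evict K, frames {V,Q,B}
V → hit
Q → hit
X → fault, evict B, frames {V,Q,X}
V → hit
Page faults: 6.

6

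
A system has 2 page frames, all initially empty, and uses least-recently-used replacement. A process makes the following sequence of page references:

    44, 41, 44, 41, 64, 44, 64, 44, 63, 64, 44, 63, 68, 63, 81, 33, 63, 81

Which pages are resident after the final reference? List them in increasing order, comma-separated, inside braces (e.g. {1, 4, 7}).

44: fault, frames (44)
41: fault, frames (44 41)
44: hit
41: hit
64: fault, evict 44, frames (41 64)
44: fault, evict 41, frames (64 44)
64: hit
44: hit
63: fault, evict 64, frames (44 63)
64: fault, evict 44, frames (63 64)
44: fault, evict 63, frames (64 44)
63: fault, evict 64, frames (44 63)
68: fault, evict 44, frames (63 68)
63: hit
81: fault, evict 68, frames (63 81)
33: fault, evict 63, frames (81 33)
63: fault, evict 81, frames (33 63)
81: fault, evict 33, frames (63 81)

{63, 81}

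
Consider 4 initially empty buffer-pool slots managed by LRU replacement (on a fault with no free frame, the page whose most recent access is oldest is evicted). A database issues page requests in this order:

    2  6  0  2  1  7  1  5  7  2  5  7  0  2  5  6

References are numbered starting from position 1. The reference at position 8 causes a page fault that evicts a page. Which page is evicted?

0

pos 1: 2 → miss, frames (2)
pos 2: 6 → miss, frames (2 6)
pos 3: 0 → miss, frames (2 6 0)
pos 4: 2 → hit
pos 5: 1 → miss, frames (6 0 2 1)
pos 6: 7 → miss, evict 6, frames (0 2 1 7)
pos 7: 1 → hit
pos 8: 5 → miss, evict 0, frames (2 7 1 5)
At position 8, page 0 is evicted.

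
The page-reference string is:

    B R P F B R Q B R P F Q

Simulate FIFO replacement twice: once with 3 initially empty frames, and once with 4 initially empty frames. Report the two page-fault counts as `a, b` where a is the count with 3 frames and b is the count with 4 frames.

9, 10

3 frames: F F F F F F F . . F F . → 9 faults.
4 frames: F F F F . . F F F F F F → 10 faults.
10 > 9: adding a frame increased faults — Belady's anomaly.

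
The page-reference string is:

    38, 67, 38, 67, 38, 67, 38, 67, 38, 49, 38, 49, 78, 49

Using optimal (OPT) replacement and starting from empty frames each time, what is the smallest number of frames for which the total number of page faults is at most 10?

2

f=1: 14 faults
f=2: 4 faults
f=3: 4 faults
f=4: 4 faults
Smallest f with faults ≤ 10 is 2.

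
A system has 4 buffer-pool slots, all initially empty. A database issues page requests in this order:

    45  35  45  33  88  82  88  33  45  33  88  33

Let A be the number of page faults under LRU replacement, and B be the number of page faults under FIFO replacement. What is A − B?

Under LRU: F F . F F F . . . . . . → 5 faults.
Under FIFO: F F . F F F . . F . . . → 6 faults.
A − B = 5 − 6 = -1.

-1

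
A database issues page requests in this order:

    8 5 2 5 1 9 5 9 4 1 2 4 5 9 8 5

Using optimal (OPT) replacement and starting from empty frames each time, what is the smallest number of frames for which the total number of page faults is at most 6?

f=1: 16 faults
f=2: 11 faults
f=3: 9 faults
f=4: 8 faults
f=5: 7 faults
f=6: 6 faults
Smallest f with faults ≤ 6 is 6.

6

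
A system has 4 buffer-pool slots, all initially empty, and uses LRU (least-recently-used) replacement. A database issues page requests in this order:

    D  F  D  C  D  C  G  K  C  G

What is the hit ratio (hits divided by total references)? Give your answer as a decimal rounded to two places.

D -> fault, frames (D)
F -> fault, frames (D F)
D -> hit
C -> fault, frames (F D C)
D -> hit
C -> hit
G -> fault, frames (F D C G)
K -> fault, evict F, frames (D C G K)
C -> hit
G -> hit
Hits: 5 of 10 references → 5/10 = 0.5000.

0.50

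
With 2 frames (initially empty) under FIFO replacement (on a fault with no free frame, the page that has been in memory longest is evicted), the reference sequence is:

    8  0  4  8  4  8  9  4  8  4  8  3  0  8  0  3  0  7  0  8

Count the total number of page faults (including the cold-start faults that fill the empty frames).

8 → fault, frames [8]
0 → fault, frames [8, 0]
4 → fault, evict 8, frames [0, 4]
8 → fault, evict 0, frames [4, 8]
4 → hit
8 → hit
9 → fault, evict 4, frames [8, 9]
4 → fault, evict 8, frames [9, 4]
8 → fault, evict 9, frames [4, 8]
4 → hit
8 → hit
3 → fault, evict 4, frames [8, 3]
0 → fault, evict 8, frames [3, 0]
8 → fault, evict 3, frames [0, 8]
0 → hit
3 → fault, evict 0, frames [8, 3]
0 → fault, evict 8, frames [3, 0]
7 → fault, evict 3, frames [0, 7]
0 → hit
8 → fault, evict 0, frames [7, 8]
Page faults: 14.

14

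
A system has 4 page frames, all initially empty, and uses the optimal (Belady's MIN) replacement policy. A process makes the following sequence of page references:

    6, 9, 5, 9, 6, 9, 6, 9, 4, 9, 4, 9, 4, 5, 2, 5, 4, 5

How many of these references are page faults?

6 → miss, frames {6}
9 → miss, frames {6,9}
5 → miss, frames {6,9,5}
9 → hit
6 → hit
9 → hit
6 → hit
9 → hit
4 → miss, frames {6,9,5,4}
9 → hit
4 → hit
9 → hit
4 → hit
5 → hit
2 → miss, evict 9, frames {6,5,4,2}
5 → hit
4 → hit
5 → hit
Page faults: 5.

5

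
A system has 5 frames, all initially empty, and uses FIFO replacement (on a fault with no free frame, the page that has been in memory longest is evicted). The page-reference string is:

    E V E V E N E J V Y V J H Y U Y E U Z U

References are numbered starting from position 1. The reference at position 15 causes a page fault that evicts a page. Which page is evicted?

V

pos 1: E: fault, frames (E)
pos 2: V: fault, frames (E V)
pos 3: E: hit
pos 4: V: hit
pos 5: E: hit
pos 6: N: fault, frames (E V N)
pos 7: E: hit
pos 8: J: fault, frames (E V N J)
pos 9: V: hit
pos 10: Y: fault, frames (E V N J Y)
pos 11: V: hit
pos 12: J: hit
pos 13: H: fault, evict E, frames (V N J Y H)
pos 14: Y: hit
pos 15: U: fault, evict V, frames (N J Y H U)
At position 15, page V is evicted.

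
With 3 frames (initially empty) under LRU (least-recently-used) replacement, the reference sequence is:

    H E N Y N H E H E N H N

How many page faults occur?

6

H: fault, frames [H]
E: fault, frames [H, E]
N: fault, frames [H, E, N]
Y: fault, evict H, frames [E, N, Y]
N: hit
H: fault, evict E, frames [Y, N, H]
E: fault, evict Y, frames [N, H, E]
H: hit
E: hit
N: hit
H: hit
N: hit
Page faults: 6.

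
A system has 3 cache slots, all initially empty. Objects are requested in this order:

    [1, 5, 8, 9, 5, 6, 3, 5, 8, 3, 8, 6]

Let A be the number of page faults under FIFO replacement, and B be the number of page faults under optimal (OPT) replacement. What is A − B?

2

Under FIFO: F F F F . F F F F . . F → 9 faults.
Under OPT: F F F F . F F . . . . F → 7 faults.
A − B = 9 − 7 = 2.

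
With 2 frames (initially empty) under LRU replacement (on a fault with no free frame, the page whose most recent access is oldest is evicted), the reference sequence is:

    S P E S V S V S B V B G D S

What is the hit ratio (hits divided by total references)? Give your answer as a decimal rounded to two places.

S -> fault, frames [S]
P -> fault, frames [S, P]
E -> fault, evict S, frames [P, E]
S -> fault, evict P, frames [E, S]
V -> fault, evict E, frames [S, V]
S -> hit
V -> hit
S -> hit
B -> fault, evict V, frames [S, B]
V -> fault, evict S, frames [B, V]
B -> hit
G -> fault, evict V, frames [B, G]
D -> fault, evict B, frames [G, D]
S -> fault, evict G, frames [D, S]
Hits: 4 of 14 references → 4/14 = 0.2857.

0.29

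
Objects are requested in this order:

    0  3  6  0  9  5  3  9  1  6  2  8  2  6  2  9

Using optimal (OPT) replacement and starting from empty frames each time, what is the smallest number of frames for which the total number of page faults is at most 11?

3

f=1: 16 faults
f=2: 12 faults
f=3: 10 faults
f=4: 8 faults
f=5: 8 faults
f=6: 8 faults
f=7: 8 faults
f=8: 8 faults
Smallest f with faults ≤ 11 is 3.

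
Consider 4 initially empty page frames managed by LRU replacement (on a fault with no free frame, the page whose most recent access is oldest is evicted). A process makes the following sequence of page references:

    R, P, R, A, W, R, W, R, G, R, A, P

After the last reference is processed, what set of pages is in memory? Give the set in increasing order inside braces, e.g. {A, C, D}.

{A, G, P, R}

R -> miss, frames (R)
P -> miss, frames (R P)
R -> hit
A -> miss, frames (P R A)
W -> miss, frames (P R A W)
R -> hit
W -> hit
R -> hit
G -> miss, evict P, frames (A W R G)
R -> hit
A -> hit
P -> miss, evict W, frames (G R A P)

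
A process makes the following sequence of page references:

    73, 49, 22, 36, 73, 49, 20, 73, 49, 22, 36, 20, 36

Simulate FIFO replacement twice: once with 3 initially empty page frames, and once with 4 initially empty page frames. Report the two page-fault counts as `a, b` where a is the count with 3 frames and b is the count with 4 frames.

9, 10

3 frames: F F F F F F F . . F F . . → 9 faults.
4 frames: F F F F . . F F F F F F . → 10 faults.
10 > 9: adding a frame increased faults — Belady's anomaly.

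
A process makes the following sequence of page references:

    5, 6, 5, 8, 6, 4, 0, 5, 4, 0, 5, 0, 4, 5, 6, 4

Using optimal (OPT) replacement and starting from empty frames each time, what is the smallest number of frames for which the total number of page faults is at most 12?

2

f=1: 16 faults
f=2: 9 faults
f=3: 6 faults
f=4: 5 faults
f=5: 5 faults
Smallest f with faults ≤ 12 is 2.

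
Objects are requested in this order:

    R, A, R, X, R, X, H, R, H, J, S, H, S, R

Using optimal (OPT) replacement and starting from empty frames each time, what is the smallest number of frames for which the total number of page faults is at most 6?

f=1: 14 faults
f=2: 7 faults
f=3: 6 faults
f=4: 6 faults
f=5: 6 faults
f=6: 6 faults
Smallest f with faults ≤ 6 is 3.

3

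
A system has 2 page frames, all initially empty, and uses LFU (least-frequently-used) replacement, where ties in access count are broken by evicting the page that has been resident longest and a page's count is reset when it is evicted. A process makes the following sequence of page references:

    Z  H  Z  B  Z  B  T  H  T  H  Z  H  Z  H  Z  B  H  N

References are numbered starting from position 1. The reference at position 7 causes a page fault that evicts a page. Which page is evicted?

B

pos 1: Z → miss, frames [Z]
pos 2: H → miss, frames [Z, H]
pos 3: Z → hit
pos 4: B → miss, evict H, frames [Z, B]
pos 5: Z → hit
pos 6: B → hit
pos 7: T → miss, evict B, frames [Z, T]
At position 7, page B is evicted.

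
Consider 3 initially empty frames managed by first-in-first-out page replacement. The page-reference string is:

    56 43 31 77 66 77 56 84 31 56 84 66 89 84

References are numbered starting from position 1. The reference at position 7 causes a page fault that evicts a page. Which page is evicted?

31

pos 1: 56 -> miss, frames [56]
pos 2: 43 -> miss, frames [56, 43]
pos 3: 31 -> miss, frames [56, 43, 31]
pos 4: 77 -> miss, evict 56, frames [43, 31, 77]
pos 5: 66 -> miss, evict 43, frames [31, 77, 66]
pos 6: 77 -> hit
pos 7: 56 -> miss, evict 31, frames [77, 66, 56]
At position 7, page 31 is evicted.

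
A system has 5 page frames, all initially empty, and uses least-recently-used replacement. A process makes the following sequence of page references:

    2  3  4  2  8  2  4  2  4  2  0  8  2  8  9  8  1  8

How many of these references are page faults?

2 → fault, frames (2)
3 → fault, frames (2 3)
4 → fault, frames (2 3 4)
2 → hit
8 → fault, frames (3 4 2 8)
2 → hit
4 → hit
2 → hit
4 → hit
2 → hit
0 → fault, frames (3 8 4 2 0)
8 → hit
2 → hit
8 → hit
9 → fault, evict 3, frames (4 0 2 8 9)
8 → hit
1 → fault, evict 4, frames (0 2 9 8 1)
8 → hit
Page faults: 7.

7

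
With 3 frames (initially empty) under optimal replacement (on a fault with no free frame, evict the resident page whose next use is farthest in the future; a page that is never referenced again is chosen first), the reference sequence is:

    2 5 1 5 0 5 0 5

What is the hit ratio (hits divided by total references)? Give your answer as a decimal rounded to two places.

0.50

2: fault, frames (2)
5: fault, frames (2 5)
1: fault, frames (2 5 1)
5: hit
0: fault, evict 1, frames (2 5 0)
5: hit
0: hit
5: hit
Hits: 4 of 8 references → 4/8 = 0.5000.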